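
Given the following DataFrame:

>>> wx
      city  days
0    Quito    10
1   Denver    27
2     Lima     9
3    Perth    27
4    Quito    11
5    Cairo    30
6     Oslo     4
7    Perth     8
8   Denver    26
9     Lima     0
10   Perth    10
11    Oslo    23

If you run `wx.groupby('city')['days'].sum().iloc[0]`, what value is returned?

group by city, sum of days:
city
Cairo     30
Denver    53
Lima       9
Oslo      27
Perth     45
Quito     21
Name: days, dtype: int64

30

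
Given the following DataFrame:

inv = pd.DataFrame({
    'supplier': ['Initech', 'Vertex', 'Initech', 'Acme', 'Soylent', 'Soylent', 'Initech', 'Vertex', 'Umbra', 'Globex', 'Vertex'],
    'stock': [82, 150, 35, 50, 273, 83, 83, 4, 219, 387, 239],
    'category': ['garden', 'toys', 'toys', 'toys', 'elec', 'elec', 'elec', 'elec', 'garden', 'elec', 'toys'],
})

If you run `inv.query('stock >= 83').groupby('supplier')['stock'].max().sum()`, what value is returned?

filter rows where stock >= 83:
   supplier  stock category
1    Vertex    150     toys
4   Soylent    273     elec
5   Soylent     83     elec
6   Initech     83     elec
8     Umbra    219   garden
9    Globex    387     elec
10   Vertex    239     toys
group by supplier, max of stock:
supplier
Globex     387
Initech     83
Soylent    273
Umbra      219
Vertex     239
Name: stock, dtype: int64
Reading off the sum of the resulting series, we get 1201.

1201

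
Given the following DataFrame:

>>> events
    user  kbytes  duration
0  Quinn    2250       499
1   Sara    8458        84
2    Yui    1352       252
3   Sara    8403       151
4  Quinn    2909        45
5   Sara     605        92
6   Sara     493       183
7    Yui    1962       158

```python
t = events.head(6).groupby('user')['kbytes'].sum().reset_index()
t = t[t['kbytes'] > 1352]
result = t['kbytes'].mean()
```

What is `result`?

11312.5

take first 6 rows:
    user  kbytes  duration
0  Quinn    2250       499
1   Sara    8458        84
2    Yui    1352       252
3   Sara    8403       151
4  Quinn    2909        45
5   Sara     605        92
group by user, sum of kbytes:
user
Quinn     5159
Sara     17466
Yui       1352
Name: kbytes, dtype: int64
reset_index():
    user  kbytes
0  Quinn    5159
1   Sara   17466
2    Yui    1352
filter rows where kbytes > 1352:
    user  kbytes
0  Quinn    5159
1   Sara   17466
Hence 11312.5.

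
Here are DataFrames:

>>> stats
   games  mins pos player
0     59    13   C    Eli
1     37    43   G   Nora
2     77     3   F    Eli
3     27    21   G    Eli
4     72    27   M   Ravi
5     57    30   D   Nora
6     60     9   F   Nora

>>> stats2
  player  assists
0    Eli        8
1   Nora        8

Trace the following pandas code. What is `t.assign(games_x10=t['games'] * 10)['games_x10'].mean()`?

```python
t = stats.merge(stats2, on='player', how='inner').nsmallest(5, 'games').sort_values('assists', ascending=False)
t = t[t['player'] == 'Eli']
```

430.0

merge on 'player' (how='inner') → 6 rows:
   games  mins pos player  assists
0     59    13   C    Eli        8
1     37    43   G   Nora        8
2     77     3   F    Eli        8
3     27    21   G    Eli        8
4     57    30   D   Nora        8
5     60     9   F   Nora        8
take 5 rows with smallest games:
   games  mins pos player  assists
3     27    21   G    Eli        8
1     37    43   G   Nora        8
4     57    30   D   Nora        8
0     59    13   C    Eli        8
5     60     9   F   Nora        8
sort by assists descending:
   games  mins pos player  assists
3     27    21   G    Eli        8
1     37    43   G   Nora        8
4     57    30   D   Nora        8
0     59    13   C    Eli        8
5     60     9   F   Nora        8
filter rows where player == 'Eli':
   games  mins pos player  assists
3     27    21   G    Eli        8
0     59    13   C    Eli        8
add column games_x10 = t['games'] * 10:
   games  mins pos player  assists  games_x10
3     27    21   G    Eli        8        270
0     59    13   C    Eli        8        590
mean of column 'games_x10' → 430.0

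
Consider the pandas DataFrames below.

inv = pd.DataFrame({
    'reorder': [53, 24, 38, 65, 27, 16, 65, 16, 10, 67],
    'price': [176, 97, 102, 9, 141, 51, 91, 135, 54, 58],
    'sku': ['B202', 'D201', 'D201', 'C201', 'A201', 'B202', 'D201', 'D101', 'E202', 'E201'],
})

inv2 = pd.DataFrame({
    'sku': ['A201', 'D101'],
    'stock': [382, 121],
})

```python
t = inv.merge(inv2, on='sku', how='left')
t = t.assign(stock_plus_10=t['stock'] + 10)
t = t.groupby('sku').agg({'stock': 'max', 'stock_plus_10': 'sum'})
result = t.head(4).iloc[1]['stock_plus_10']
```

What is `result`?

0.0

merge on 'sku' (how='left') → 10 rows:
   reorder  price   sku  stock
0       53    176  B202    NaN
1       24     97  D201    NaN
2       38    102  D201    NaN
3       65      9  C201    NaN
4       27    141  A201  382.0
5       16     51  B202    NaN
6       65     91  D201    NaN
7       16    135  D101  121.0
8       10     54  E202    NaN
9       67     58  E201    NaN
add column stock_plus_10 = t['stock'] + 10:
   reorder  price   sku  stock  stock_plus_10
0       53    176  B202    NaN            NaN
1       24     97  D201    NaN            NaN
2       38    102  D201    NaN            NaN
3       65      9  C201    NaN            NaN
4       27    141  A201  382.0          392.0
5       16     51  B202    NaN            NaN
6       65     91  D201    NaN            NaN
7       16    135  D101  121.0          131.0
8       10     54  E202    NaN            NaN
9       67     58  E201    NaN            NaN
group by sku: max(stock), sum(stock_plus_10):
      stock  stock_plus_10
sku                       
A201  382.0          392.0
B202    NaN            0.0
C201    NaN            0.0
D101  121.0          131.0
D201    NaN            0.0
E201    NaN            0.0
E202    NaN            0.0
take first 4 rows:
      stock  stock_plus_10
sku                       
A201  382.0          392.0
B202    NaN            0.0
C201    NaN            0.0
D101  121.0          131.0
Taking the value at position 1, column 'stock_plus_10' gives 0.0.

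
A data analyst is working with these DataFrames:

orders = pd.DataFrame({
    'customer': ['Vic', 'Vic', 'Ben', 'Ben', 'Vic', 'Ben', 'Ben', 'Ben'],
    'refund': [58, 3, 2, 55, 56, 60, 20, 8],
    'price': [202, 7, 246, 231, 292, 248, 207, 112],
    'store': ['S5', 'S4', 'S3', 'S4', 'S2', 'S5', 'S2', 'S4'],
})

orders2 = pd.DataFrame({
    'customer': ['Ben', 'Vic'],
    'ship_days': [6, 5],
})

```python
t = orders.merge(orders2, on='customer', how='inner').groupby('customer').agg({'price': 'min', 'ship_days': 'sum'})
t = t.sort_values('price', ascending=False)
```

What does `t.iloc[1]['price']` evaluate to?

merge on 'customer' (how='inner') → 8 rows:
  customer  refund  price store  ship_days
0      Vic      58    202    S5          5
1      Vic       3      7    S4          5
2      Ben       2    246    S3          6
3      Ben      55    231    S4          6
4      Vic      56    292    S2          5
5      Ben      60    248    S5          6
6      Ben      20    207    S2          6
7      Ben       8    112    S4          6
group by customer: min(price), sum(ship_days):
          price  ship_days
customer                  
Ben         112         30
Vic           7         15
sort by price descending:
          price  ship_days
customer                  
Ben         112         30
Vic           7         15
value at position 1, column 'price' → 7

7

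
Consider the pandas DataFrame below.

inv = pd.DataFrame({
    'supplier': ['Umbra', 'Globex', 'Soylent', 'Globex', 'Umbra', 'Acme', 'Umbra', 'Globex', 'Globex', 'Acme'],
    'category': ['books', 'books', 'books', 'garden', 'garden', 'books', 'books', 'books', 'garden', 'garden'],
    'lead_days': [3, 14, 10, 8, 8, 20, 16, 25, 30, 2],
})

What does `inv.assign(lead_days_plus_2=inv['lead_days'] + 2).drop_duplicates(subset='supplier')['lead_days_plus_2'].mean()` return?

13.75

add column lead_days_plus_2 = inv['lead_days'] + 2:
  supplier category  lead_days  lead_days_plus_2
0    Umbra    books          3                 5
1   Globex    books         14                16
2  Soylent    books         10                12
3   Globex   garden          8                10
4    Umbra   garden          8                10
5     Acme    books         20                22
6    Umbra    books         16                18
7   Globex    books         25                27
8   Globex   garden         30                32
9     Acme   garden          2                 4
drop duplicate supplier (keep=first):
  supplier category  lead_days  lead_days_plus_2
0    Umbra    books          3                 5
1   Globex    books         14                16
2  Soylent    books         10                12
5     Acme    books         20                22
mean of column 'lead_days_plus_2' → 13.75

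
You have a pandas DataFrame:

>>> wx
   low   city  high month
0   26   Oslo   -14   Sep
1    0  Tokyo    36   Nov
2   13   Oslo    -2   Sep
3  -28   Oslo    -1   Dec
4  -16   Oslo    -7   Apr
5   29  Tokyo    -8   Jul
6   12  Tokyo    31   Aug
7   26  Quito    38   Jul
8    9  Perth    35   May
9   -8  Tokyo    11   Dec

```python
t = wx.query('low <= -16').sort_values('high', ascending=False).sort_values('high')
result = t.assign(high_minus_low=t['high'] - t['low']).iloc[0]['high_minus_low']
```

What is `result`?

filter rows where low <= -16:
   low  city  high month
3  -28  Oslo    -1   Dec
4  -16  Oslo    -7   Apr
sort by high descending:
   low  city  high month
3  -28  Oslo    -1   Dec
4  -16  Oslo    -7   Apr
sort by high:
   low  city  high month
4  -16  Oslo    -7   Apr
3  -28  Oslo    -1   Dec
add column high_minus_low = t['high'] - t['low']:
   low  city  high month  high_minus_low
4  -16  Oslo    -7   Apr               9
3  -28  Oslo    -1   Dec              27
The value at position 0, column 'high_minus_low' is 9.

9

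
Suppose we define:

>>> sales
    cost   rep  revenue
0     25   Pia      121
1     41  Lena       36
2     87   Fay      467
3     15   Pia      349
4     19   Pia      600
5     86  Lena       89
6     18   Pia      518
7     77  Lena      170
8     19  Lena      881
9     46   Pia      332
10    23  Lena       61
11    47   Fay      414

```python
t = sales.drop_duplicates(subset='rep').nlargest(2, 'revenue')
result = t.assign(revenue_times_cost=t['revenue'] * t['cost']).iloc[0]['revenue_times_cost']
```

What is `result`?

drop duplicate rep (keep=first):
   cost   rep  revenue
0    25   Pia      121
1    41  Lena       36
2    87   Fay      467
take 2 rows with largest revenue:
   cost  rep  revenue
2    87  Fay      467
0    25  Pia      121
add column revenue_times_cost = t['revenue'] * t['cost']:
   cost  rep  revenue  revenue_times_cost
2    87  Fay      467               40629
0    25  Pia      121                3025

40629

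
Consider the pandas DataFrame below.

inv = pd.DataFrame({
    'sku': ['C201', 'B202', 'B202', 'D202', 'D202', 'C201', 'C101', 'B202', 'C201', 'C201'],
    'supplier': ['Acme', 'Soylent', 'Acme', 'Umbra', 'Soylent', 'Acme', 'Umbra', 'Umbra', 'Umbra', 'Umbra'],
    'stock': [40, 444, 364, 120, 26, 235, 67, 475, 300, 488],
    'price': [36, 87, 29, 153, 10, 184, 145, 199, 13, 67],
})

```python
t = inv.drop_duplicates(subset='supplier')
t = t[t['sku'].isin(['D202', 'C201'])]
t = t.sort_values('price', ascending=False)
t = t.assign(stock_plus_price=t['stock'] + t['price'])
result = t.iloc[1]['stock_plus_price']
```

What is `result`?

drop duplicate supplier (keep=first):
    sku supplier  stock  price
0  C201     Acme     40     36
1  B202  Soylent    444     87
3  D202    Umbra    120    153
filter rows where sku in ['D202', 'C201']:
    sku supplier  stock  price
0  C201     Acme     40     36
3  D202    Umbra    120    153
sort by price descending:
    sku supplier  stock  price
3  D202    Umbra    120    153
0  C201     Acme     40     36
add column stock_plus_price = t['stock'] + t['price']:
    sku supplier  stock  price  stock_plus_price
3  D202    Umbra    120    153               273
0  C201     Acme     40     36                76
Then the value at position 1, column 'stock_plus_price': 76

76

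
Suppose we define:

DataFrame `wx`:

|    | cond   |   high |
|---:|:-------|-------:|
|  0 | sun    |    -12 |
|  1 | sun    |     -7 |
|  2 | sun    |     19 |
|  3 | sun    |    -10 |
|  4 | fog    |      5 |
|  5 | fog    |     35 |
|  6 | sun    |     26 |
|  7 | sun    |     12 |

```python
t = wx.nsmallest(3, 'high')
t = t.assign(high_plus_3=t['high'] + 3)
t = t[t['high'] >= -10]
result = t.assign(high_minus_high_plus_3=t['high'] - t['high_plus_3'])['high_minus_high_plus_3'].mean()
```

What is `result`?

take 3 rows with smallest high:
  cond  high
0  sun   -12
3  sun   -10
1  sun    -7
add column high_plus_3 = t['high'] + 3:
  cond  high  high_plus_3
0  sun   -12           -9
3  sun   -10           -7
1  sun    -7           -4
filter rows where high >= -10:
  cond  high  high_plus_3
3  sun   -10           -7
1  sun    -7           -4
add column high_minus_high_plus_3 = t['high'] - t['high_plus_3']:
  cond  high  high_plus_3  high_minus_high_plus_3
3  sun   -10           -7                      -3
1  sun    -7           -4                      -3
Taking the mean of column 'high_minus_high_plus_3' gives -3.0.

-3.0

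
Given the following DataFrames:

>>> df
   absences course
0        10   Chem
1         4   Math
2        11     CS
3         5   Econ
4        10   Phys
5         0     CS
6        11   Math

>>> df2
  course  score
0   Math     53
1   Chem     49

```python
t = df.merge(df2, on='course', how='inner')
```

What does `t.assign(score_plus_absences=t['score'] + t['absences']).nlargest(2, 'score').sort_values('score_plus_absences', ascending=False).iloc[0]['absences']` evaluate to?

11

merge on 'course' (how='inner') → 3 rows:
   absences course  score
0        10   Chem     49
1         4   Math     53
2        11   Math     53
add column score_plus_absences = t['score'] + t['absences']:
   absences course  score  score_plus_absences
0        10   Chem     49                   59
1         4   Math     53                   57
2        11   Math     53                   64
take 2 rows with largest score:
   absences course  score  score_plus_absences
1         4   Math     53                   57
2        11   Math     53                   64
sort by score_plus_absences descending:
   absences course  score  score_plus_absences
2        11   Math     53                   64
1         4   Math     53                   57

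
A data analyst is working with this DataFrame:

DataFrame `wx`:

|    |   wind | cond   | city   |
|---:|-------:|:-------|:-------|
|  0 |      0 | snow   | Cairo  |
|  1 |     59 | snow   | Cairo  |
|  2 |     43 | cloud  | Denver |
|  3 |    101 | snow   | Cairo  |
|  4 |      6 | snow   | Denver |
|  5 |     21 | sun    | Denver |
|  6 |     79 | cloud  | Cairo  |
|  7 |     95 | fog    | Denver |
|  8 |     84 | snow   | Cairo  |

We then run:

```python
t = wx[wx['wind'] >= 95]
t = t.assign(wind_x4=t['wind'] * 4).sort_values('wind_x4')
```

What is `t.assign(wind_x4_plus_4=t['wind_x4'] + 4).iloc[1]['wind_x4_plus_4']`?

408

filter rows where wind >= 95:
   wind  cond    city
3   101  snow   Cairo
7    95   fog  Denver
add column wind_x4 = t['wind'] * 4:
   wind  cond    city  wind_x4
3   101  snow   Cairo      404
7    95   fog  Denver      380
sort by wind_x4:
   wind  cond    city  wind_x4
7    95   fog  Denver      380
3   101  snow   Cairo      404
add column wind_x4_plus_4 = t['wind_x4'] + 4:
   wind  cond    city  wind_x4  wind_x4_plus_4
7    95   fog  Denver      380             384
3   101  snow   Cairo      404             408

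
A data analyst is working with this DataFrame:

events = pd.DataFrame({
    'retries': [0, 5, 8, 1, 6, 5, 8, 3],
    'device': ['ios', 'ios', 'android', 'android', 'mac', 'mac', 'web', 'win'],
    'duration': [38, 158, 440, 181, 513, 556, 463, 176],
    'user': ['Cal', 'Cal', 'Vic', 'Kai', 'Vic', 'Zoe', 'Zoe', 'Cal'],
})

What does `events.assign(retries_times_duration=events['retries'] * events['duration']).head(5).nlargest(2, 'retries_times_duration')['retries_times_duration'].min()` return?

3078

add column retries_times_duration = events['retries'] * events['duration']:
   retries   device  duration user  retries_times_duration
0        0      ios        38  Cal                       0
1        5      ios       158  Cal                     790
2        8  android       440  Vic                    3520
3        1  android       181  Kai                     181
4        6      mac       513  Vic                    3078
5        5      mac       556  Zoe                    2780
6        8      web       463  Zoe                    3704
7        3      win       176  Cal                     528
take first 5 rows:
   retries   device  duration user  retries_times_duration
0        0      ios        38  Cal                       0
1        5      ios       158  Cal                     790
2        8  android       440  Vic                    3520
3        1  android       181  Kai                     181
4        6      mac       513  Vic                    3078
take 2 rows with largest retries_times_duration:
   retries   device  duration user  retries_times_duration
2        8  android       440  Vic                    3520
4        6      mac       513  Vic                    3078
Taking the min of column 'retries_times_duration' gives 3078.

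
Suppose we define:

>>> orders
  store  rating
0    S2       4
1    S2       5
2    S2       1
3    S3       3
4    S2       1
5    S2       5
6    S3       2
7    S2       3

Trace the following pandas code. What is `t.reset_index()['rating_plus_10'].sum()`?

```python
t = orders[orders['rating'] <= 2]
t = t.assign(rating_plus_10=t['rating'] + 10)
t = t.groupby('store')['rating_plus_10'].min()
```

filter rows where rating <= 2:
  store  rating
2    S2       1
4    S2       1
6    S3       2
add column rating_plus_10 = t['rating'] + 10:
  store  rating  rating_plus_10
2    S2       1              11
4    S2       1              11
6    S3       2              12
group by store, min of rating_plus_10:
store
S2    11
S3    12
Name: rating_plus_10, dtype: int64
reset_index():
  store  rating_plus_10
0    S2              11
1    S3              12
The sum of column 'rating_plus_10' is 23.

23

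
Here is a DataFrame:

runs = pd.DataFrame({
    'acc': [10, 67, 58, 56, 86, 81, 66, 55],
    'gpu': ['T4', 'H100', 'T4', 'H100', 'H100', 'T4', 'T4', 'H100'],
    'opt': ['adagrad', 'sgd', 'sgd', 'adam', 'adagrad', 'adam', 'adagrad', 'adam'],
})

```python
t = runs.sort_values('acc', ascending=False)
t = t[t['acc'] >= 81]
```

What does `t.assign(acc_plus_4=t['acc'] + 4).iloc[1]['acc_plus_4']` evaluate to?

sort by acc descending:
   acc   gpu      opt
4   86  H100  adagrad
5   81    T4     adam
1   67  H100      sgd
6   66    T4  adagrad
2   58    T4      sgd
3   56  H100     adam
7   55  H100     adam
0   10    T4  adagrad
filter rows where acc >= 81:
   acc   gpu      opt
4   86  H100  adagrad
5   81    T4     adam
add column acc_plus_4 = t['acc'] + 4:
   acc   gpu      opt  acc_plus_4
4   86  H100  adagrad          90
5   81    T4     adam          85
Finally, value at position 1, column 'acc_plus_4' = 85.

85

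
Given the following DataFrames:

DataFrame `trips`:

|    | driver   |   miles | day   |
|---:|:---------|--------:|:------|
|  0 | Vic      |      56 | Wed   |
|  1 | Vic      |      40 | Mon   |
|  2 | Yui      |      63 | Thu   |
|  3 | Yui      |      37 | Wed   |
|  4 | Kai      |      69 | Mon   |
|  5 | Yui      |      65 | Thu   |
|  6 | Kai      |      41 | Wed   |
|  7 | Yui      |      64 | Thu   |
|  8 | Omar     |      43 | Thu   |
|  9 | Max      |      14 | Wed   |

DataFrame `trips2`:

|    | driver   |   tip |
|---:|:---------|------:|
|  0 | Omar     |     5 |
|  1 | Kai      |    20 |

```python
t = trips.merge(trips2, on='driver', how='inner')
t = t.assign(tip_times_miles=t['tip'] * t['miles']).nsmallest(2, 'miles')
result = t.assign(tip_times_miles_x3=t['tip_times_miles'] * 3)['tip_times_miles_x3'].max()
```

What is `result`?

merge on 'driver' (how='inner') → 3 rows:
  driver  miles  day  tip
0    Kai     69  Mon   20
1    Kai     41  Wed   20
2   Omar     43  Thu    5
add column tip_times_miles = t['tip'] * t['miles']:
  driver  miles  day  tip  tip_times_miles
0    Kai     69  Mon   20             1380
1    Kai     41  Wed   20              820
2   Omar     43  Thu    5              215
take 2 rows with smallest miles:
  driver  miles  day  tip  tip_times_miles
1    Kai     41  Wed   20              820
2   Omar     43  Thu    5              215
add column tip_times_miles_x3 = t['tip_times_miles'] * 3:
  driver  miles  day  tip  tip_times_miles  tip_times_miles_x3
1    Kai     41  Wed   20              820                2460
2   Omar     43  Thu    5              215                 645
Finally, max of column 'tip_times_miles_x3' = 2460.

2460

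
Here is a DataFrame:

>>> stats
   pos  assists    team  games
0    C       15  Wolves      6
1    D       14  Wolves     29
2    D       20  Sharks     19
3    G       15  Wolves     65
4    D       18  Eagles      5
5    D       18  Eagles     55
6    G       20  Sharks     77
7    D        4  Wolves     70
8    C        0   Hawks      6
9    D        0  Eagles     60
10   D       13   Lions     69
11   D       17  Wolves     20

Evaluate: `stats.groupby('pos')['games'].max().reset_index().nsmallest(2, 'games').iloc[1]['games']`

group by pos, max of games:
pos
C     6
D    70
G    77
Name: games, dtype: int64
reset_index():
  pos  games
0   C      6
1   D     70
2   G     77
take 2 rows with smallest games:
  pos  games
0   C      6
1   D     70

70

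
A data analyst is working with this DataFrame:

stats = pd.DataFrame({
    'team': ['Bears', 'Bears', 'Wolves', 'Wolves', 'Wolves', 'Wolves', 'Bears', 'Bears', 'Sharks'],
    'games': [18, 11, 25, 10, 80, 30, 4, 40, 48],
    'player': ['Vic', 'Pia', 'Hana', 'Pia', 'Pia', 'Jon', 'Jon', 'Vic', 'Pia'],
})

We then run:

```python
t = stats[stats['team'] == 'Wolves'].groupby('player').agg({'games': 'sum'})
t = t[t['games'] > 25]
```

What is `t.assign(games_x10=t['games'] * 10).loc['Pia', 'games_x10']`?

900

filter rows where team == 'Wolves':
     team  games player
2  Wolves     25   Hana
3  Wolves     10    Pia
4  Wolves     80    Pia
5  Wolves     30    Jon
group by player, sum of games:
        games
player       
Hana       25
Jon        30
Pia        90
filter rows where games > 25:
        games
player       
Jon        30
Pia        90
add column games_x10 = t['games'] * 10:
        games  games_x10
player                  
Jon        30        300
Pia        90        900
So loc['Pia', 'games_x10'] = 900.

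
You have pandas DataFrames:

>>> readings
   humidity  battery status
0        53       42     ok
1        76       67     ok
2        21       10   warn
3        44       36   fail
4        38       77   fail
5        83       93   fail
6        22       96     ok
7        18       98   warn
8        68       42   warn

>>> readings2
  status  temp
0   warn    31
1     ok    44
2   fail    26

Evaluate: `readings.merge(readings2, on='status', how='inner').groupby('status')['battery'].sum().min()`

150

merge on 'status' (how='inner') → 9 rows:
   humidity  battery status  temp
0        53       42     ok    44
1        76       67     ok    44
2        21       10   warn    31
3        44       36   fail    26
4        38       77   fail    26
5        83       93   fail    26
6        22       96     ok    44
7        18       98   warn    31
8        68       42   warn    31
group by status, sum of battery:
status
fail    206
ok      205
warn    150
Name: battery, dtype: int64
Taking the min of the resulting series gives 150.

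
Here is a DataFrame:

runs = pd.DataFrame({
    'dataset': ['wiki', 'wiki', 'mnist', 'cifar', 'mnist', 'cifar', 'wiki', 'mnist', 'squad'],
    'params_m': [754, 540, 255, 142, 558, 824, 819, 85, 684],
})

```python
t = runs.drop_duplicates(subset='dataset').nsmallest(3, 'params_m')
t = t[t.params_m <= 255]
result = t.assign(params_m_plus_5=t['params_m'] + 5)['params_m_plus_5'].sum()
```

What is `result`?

407

drop duplicate dataset (keep=first):
  dataset  params_m
0    wiki       754
2   mnist       255
3   cifar       142
8   squad       684
take 3 rows with smallest params_m:
  dataset  params_m
3   cifar       142
2   mnist       255
8   squad       684
filter rows where params_m <= 255:
  dataset  params_m
3   cifar       142
2   mnist       255
add column params_m_plus_5 = t['params_m'] + 5:
  dataset  params_m  params_m_plus_5
3   cifar       142              147
2   mnist       255              260
Taking the sum of column 'params_m_plus_5' gives 407.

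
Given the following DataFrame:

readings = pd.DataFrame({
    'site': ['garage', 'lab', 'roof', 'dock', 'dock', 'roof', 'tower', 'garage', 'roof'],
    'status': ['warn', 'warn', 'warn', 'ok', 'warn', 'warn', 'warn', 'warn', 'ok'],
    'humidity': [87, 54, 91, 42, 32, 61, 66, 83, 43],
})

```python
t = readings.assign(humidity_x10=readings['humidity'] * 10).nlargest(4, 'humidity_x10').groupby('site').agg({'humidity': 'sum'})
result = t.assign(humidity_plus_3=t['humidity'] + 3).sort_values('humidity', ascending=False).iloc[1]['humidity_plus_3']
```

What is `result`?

94

add column humidity_x10 = readings['humidity'] * 10:
     site status  humidity  humidity_x10
0  garage   warn        87           870
1     lab   warn        54           540
2    roof   warn        91           910
3    dock     ok        42           420
4    dock   warn        32           320
5    roof   warn        61           610
6   tower   warn        66           660
7  garage   warn        83           830
8    roof     ok        43           430
take 4 rows with largest humidity_x10:
     site status  humidity  humidity_x10
2    roof   warn        91           910
0  garage   warn        87           870
7  garage   warn        83           830
6   tower   warn        66           660
group by site, sum of humidity:
        humidity
site            
garage       170
roof          91
tower         66
add column humidity_plus_3 = t['humidity'] + 3:
        humidity  humidity_plus_3
site                             
garage       170              173
roof          91               94
tower         66               69
sort by humidity descending:
        humidity  humidity_plus_3
site                             
garage       170              173
roof          91               94
tower         66               69
Finally, value at position 1, column 'humidity_plus_3' = 94.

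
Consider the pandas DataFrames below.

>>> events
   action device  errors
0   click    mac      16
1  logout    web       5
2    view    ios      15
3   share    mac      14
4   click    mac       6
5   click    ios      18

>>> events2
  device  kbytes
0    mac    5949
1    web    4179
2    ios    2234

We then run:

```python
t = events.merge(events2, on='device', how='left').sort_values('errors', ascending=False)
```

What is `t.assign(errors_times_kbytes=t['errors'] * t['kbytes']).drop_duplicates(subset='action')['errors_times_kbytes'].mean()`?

merge on 'device' (how='left') → 6 rows:
   action device  errors  kbytes
0   click    mac      16    5949
1  logout    web       5    4179
2    view    ios      15    2234
3   share    mac      14    5949
4   click    mac       6    5949
5   click    ios      18    2234
sort by errors descending:
   action device  errors  kbytes
5   click    ios      18    2234
0   click    mac      16    5949
2    view    ios      15    2234
3   share    mac      14    5949
4   click    mac       6    5949
1  logout    web       5    4179
add column errors_times_kbytes = t['errors'] * t['kbytes']:
   action device  errors  kbytes  errors_times_kbytes
5   click    ios      18    2234                40212
0   click    mac      16    5949                95184
2    view    ios      15    2234                33510
3   share    mac      14    5949                83286
4   click    mac       6    5949                35694
1  logout    web       5    4179                20895
drop duplicate action (keep=first):
   action device  errors  kbytes  errors_times_kbytes
5   click    ios      18    2234                40212
2    view    ios      15    2234                33510
3   share    mac      14    5949                83286
1  logout    web       5    4179                20895
Finally, mean of column 'errors_times_kbytes' = 44475.75.

44475.75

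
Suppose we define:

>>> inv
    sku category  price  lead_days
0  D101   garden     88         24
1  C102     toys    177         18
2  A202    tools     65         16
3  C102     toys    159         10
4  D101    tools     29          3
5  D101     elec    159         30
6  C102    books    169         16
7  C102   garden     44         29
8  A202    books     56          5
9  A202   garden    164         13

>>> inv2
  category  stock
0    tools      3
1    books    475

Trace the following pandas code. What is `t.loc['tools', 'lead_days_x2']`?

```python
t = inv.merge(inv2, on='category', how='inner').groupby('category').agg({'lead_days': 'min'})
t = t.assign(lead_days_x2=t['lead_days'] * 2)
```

6

merge on 'category' (how='inner') → 4 rows:
    sku category  price  lead_days  stock
0  A202    tools     65         16      3
1  D101    tools     29          3      3
2  C102    books    169         16    475
3  A202    books     56          5    475
group by category, min of lead_days:
          lead_days
category           
books             5
tools             3
add column lead_days_x2 = t['lead_days'] * 2:
          lead_days  lead_days_x2
category                         
books             5            10
tools             3             6
Taking the value at row 'tools', column 'lead_days_x2' gives 6.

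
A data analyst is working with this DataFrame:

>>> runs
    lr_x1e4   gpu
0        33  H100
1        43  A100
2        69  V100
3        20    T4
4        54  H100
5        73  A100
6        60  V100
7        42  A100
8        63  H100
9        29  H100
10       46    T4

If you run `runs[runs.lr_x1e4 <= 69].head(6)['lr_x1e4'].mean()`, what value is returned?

46.5

filter rows where lr_x1e4 <= 69:
    lr_x1e4   gpu
0        33  H100
1        43  A100
2        69  V100
3        20    T4
4        54  H100
6        60  V100
7        42  A100
8        63  H100
9        29  H100
10       46    T4
take first 6 rows:
   lr_x1e4   gpu
0       33  H100
1       43  A100
2       69  V100
3       20    T4
4       54  H100
6       60  V100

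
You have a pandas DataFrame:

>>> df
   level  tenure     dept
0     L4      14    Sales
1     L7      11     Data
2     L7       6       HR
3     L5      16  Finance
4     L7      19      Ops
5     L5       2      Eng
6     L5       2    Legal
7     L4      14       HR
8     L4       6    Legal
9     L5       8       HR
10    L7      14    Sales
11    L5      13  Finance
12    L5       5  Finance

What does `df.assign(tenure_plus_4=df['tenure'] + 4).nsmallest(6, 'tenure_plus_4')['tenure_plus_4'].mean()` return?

add column tenure_plus_4 = df['tenure'] + 4:
   level  tenure     dept  tenure_plus_4
0     L4      14    Sales             18
1     L7      11     Data             15
2     L7       6       HR             10
3     L5      16  Finance             20
4     L7      19      Ops             23
5     L5       2      Eng              6
6     L5       2    Legal              6
7     L4      14       HR             18
8     L4       6    Legal             10
9     L5       8       HR             12
10    L7      14    Sales             18
11    L5      13  Finance             17
12    L5       5  Finance              9
take 6 rows with smallest tenure_plus_4:
   level  tenure     dept  tenure_plus_4
5     L5       2      Eng              6
6     L5       2    Legal              6
12    L5       5  Finance              9
2     L7       6       HR             10
8     L4       6    Legal             10
9     L5       8       HR             12

8.83333333333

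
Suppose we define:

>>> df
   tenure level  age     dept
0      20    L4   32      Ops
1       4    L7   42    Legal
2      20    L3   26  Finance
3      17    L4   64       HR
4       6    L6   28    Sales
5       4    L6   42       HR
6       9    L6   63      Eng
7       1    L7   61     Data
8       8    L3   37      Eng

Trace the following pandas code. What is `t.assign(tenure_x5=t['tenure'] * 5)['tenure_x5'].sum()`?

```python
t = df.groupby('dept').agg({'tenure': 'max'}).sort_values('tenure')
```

group by dept, max of tenure:
         tenure
dept           
Data          1
Eng           9
Finance      20
HR           17
Legal         4
Ops          20
Sales         6
sort by tenure:
         tenure
dept           
Data          1
Legal         4
Sales         6
Eng           9
HR           17
Finance      20
Ops          20
add column tenure_x5 = t['tenure'] * 5:
         tenure  tenure_x5
dept                      
Data          1          5
Legal         4         20
Sales         6         30
Eng           9         45
HR           17         85
Finance      20        100
Ops          20        100
Reading off the sum of column 'tenure_x5', we get 385.

385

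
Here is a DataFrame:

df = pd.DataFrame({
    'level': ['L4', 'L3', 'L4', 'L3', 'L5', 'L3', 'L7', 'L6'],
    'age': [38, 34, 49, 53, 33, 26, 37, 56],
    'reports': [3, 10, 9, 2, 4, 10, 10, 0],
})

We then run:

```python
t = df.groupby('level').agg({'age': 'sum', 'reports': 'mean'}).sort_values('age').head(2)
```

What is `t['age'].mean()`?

35.0

group by level: sum(age), mean(reports):
       age    reports
level                
L3     113   7.333333
L4      87   6.000000
L5      33   4.000000
L6      56   0.000000
L7      37  10.000000
sort by age:
       age    reports
level                
L5      33   4.000000
L7      37  10.000000
L6      56   0.000000
L4      87   6.000000
L3     113   7.333333
take first 2 rows:
       age  reports
level              
L5      33      4.0
L7      37     10.0
Reading off the mean of column 'age', we get 35.0.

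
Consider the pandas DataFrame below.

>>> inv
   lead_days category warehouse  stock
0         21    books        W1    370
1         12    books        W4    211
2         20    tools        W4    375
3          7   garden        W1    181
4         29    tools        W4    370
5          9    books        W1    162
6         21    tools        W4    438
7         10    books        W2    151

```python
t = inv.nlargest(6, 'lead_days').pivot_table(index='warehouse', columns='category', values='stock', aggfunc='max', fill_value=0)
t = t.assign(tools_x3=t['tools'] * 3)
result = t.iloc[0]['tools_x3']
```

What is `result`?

take 6 rows with largest lead_days:
   lead_days category warehouse  stock
4         29    tools        W4    370
0         21    books        W1    370
6         21    tools        W4    438
2         20    tools        W4    375
1         12    books        W4    211
7         10    books        W2    151
pivot: rows=warehouse, cols=category, max(stock):
category   books  tools
warehouse              
W1           370      0
W2           151      0
W4           211    438
add column tools_x3 = t['tools'] * 3:
category   books  tools  tools_x3
warehouse                        
W1           370      0         0
W2           151      0         0
W4           211    438      1314
So iloc[0]['tools_x3'] = 0.

0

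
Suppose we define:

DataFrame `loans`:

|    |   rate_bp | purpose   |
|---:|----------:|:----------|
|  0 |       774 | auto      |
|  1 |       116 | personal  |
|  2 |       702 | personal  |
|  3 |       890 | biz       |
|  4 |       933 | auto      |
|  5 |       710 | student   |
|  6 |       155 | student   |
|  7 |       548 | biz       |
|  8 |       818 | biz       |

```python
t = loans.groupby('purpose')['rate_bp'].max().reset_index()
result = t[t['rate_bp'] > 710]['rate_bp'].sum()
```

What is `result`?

group by purpose, max of rate_bp:
purpose
auto        933
biz         890
personal    702
student     710
Name: rate_bp, dtype: int64
reset_index():
    purpose  rate_bp
0      auto      933
1       biz      890
2  personal      702
3   student      710
filter rows where rate_bp > 710:
  purpose  rate_bp
0    auto      933
1     biz      890

1823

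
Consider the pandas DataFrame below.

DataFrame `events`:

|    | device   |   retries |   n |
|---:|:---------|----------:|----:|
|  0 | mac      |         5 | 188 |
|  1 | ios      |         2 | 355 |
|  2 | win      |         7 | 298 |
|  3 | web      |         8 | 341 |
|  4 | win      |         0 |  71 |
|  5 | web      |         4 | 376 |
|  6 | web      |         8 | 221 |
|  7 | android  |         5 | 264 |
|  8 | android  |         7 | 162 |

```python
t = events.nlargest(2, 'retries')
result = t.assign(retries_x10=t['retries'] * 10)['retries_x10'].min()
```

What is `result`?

80

take 2 rows with largest retries:
  device  retries    n
3    web        8  341
6    web        8  221
add column retries_x10 = t['retries'] * 10:
  device  retries    n  retries_x10
3    web        8  341           80
6    web        8  221           80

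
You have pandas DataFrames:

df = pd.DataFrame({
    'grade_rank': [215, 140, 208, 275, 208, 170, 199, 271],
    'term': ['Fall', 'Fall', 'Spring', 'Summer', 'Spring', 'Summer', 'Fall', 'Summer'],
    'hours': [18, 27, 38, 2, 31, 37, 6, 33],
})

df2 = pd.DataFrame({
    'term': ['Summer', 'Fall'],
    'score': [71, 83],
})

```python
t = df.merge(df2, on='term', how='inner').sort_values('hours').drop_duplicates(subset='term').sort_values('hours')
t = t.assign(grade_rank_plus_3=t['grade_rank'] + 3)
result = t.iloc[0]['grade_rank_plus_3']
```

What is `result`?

278

merge on 'term' (how='inner') → 6 rows:
   grade_rank    term  hours  score
0         215    Fall     18     83
1         140    Fall     27     83
2         275  Summer      2     71
3         170  Summer     37     71
4         199    Fall      6     83
5         271  Summer     33     71
sort by hours:
   grade_rank    term  hours  score
2         275  Summer      2     71
4         199    Fall      6     83
0         215    Fall     18     83
1         140    Fall     27     83
5         271  Summer     33     71
3         170  Summer     37     71
drop duplicate term (keep=first):
   grade_rank    term  hours  score
2         275  Summer      2     71
4         199    Fall      6     83
sort by hours:
   grade_rank    term  hours  score
2         275  Summer      2     71
4         199    Fall      6     83
add column grade_rank_plus_3 = t['grade_rank'] + 3:
   grade_rank    term  hours  score  grade_rank_plus_3
2         275  Summer      2     71                278
4         199    Fall      6     83                202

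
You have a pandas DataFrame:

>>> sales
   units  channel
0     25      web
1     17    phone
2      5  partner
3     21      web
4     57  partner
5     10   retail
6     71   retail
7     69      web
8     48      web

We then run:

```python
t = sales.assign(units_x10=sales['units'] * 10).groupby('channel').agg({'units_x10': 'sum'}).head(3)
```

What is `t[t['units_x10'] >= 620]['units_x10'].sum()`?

add column units_x10 = sales['units'] * 10:
   units  channel  units_x10
0     25      web        250
1     17    phone        170
2      5  partner         50
3     21      web        210
4     57  partner        570
5     10   retail        100
6     71   retail        710
7     69      web        690
8     48      web        480
group by channel, sum of units_x10:
         units_x10
channel           
partner        620
phone          170
retail         810
web           1630
take first 3 rows:
         units_x10
channel           
partner        620
phone          170
retail         810
filter rows where units_x10 >= 620:
         units_x10
channel           
partner        620
retail         810
The sum of column 'units_x10' is 1430.

1430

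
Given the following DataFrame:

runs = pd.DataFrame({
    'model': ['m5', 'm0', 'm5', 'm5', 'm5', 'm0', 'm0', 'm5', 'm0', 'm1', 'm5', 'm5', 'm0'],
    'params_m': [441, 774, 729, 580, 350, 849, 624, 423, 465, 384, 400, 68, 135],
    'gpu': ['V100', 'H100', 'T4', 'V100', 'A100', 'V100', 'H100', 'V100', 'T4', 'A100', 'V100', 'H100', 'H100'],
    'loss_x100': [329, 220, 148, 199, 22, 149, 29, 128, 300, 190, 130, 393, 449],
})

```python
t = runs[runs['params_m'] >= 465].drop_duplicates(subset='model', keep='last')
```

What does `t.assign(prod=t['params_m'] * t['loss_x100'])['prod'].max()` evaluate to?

filter rows where params_m >= 465:
  model  params_m   gpu  loss_x100
1    m0       774  H100        220
2    m5       729    T4        148
3    m5       580  V100        199
5    m0       849  V100        149
6    m0       624  H100         29
8    m0       465    T4        300
drop duplicate model (keep=last):
  model  params_m   gpu  loss_x100
3    m5       580  V100        199
8    m0       465    T4        300
add column prod = t['params_m'] * t['loss_x100']:
  model  params_m   gpu  loss_x100    prod
3    m5       580  V100        199  115420
8    m0       465    T4        300  139500
The max of column 'prod' is 139500.

139500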